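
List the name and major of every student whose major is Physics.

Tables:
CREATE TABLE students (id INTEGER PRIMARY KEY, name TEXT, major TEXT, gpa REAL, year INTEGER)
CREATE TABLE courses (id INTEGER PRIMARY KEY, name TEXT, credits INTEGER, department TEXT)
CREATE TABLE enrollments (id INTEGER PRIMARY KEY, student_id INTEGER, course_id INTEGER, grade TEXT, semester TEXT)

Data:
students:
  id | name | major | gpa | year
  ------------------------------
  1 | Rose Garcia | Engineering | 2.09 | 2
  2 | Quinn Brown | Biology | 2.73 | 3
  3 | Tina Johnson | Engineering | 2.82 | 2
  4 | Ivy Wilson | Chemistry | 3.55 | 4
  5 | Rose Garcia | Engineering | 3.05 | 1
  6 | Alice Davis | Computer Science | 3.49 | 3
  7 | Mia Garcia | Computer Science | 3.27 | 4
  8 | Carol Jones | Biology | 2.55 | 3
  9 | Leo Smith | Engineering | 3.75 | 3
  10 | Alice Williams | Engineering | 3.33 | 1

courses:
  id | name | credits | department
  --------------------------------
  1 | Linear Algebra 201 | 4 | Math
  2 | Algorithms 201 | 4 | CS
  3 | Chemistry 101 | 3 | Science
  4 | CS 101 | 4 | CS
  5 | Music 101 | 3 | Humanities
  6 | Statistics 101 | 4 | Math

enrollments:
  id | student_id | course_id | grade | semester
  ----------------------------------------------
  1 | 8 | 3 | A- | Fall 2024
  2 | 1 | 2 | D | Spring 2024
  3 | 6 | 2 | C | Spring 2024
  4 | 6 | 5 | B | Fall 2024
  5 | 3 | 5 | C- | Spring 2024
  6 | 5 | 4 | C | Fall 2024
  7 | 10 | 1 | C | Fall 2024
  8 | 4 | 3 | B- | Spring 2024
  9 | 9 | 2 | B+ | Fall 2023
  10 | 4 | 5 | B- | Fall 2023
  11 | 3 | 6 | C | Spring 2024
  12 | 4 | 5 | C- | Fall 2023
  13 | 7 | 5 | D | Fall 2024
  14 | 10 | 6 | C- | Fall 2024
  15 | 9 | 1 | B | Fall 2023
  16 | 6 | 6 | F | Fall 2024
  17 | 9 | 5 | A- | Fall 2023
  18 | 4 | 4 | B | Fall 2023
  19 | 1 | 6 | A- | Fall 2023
SELECT name, major FROM students WHERE major = 'Physics'

Execution result:
(no rows)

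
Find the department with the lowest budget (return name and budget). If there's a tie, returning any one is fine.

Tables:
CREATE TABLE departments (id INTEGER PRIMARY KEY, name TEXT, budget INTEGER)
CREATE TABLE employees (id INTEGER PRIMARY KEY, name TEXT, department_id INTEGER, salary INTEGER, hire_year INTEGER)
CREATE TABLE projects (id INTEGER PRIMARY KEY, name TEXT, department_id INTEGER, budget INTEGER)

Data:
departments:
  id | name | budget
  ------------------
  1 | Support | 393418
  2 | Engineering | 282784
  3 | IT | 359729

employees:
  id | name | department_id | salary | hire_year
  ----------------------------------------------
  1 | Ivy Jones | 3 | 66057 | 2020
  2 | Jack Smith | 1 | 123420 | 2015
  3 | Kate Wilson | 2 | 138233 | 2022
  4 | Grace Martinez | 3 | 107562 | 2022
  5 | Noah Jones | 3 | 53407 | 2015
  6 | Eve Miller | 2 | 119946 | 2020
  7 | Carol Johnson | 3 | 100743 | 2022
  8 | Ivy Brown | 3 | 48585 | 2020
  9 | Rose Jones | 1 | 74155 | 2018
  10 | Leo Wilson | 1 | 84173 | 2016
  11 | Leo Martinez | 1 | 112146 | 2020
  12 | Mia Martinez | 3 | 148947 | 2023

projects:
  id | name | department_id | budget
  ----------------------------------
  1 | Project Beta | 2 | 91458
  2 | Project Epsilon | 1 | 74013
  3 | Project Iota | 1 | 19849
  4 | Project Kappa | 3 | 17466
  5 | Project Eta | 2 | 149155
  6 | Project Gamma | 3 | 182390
SELECT name, budget FROM departments ORDER BY budget ASC LIMIT 1

Execution result:
name | budget
Engineering | 282784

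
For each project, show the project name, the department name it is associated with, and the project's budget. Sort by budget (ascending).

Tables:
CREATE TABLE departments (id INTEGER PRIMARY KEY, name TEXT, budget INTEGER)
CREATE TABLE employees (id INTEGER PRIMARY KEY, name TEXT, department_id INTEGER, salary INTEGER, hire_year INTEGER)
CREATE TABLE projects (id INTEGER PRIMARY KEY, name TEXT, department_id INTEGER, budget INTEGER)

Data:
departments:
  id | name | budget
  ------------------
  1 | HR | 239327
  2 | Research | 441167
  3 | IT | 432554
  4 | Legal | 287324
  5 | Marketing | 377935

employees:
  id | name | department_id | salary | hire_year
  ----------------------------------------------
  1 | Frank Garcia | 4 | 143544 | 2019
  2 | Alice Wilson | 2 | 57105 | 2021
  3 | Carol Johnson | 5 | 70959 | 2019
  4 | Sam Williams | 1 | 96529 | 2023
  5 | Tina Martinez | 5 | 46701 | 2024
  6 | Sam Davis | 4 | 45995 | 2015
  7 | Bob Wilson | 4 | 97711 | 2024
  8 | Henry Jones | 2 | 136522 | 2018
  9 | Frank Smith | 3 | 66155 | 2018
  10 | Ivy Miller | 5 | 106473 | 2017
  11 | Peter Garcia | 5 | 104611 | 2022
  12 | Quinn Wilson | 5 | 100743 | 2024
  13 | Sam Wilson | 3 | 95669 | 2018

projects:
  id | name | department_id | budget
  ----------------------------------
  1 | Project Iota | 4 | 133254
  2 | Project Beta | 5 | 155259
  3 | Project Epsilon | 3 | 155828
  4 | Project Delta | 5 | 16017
SELECT c.name, p.name AS department, c.budget FROM projects c JOIN departments p ON c.department_id = p.id ORDER BY c.budget ASC

Execution result:
name | department | budget
Project Delta | Marketing | 16017
Project Iota | Legal | 133254
Project Beta | Marketing | 155259
Project Epsilon | IT | 155828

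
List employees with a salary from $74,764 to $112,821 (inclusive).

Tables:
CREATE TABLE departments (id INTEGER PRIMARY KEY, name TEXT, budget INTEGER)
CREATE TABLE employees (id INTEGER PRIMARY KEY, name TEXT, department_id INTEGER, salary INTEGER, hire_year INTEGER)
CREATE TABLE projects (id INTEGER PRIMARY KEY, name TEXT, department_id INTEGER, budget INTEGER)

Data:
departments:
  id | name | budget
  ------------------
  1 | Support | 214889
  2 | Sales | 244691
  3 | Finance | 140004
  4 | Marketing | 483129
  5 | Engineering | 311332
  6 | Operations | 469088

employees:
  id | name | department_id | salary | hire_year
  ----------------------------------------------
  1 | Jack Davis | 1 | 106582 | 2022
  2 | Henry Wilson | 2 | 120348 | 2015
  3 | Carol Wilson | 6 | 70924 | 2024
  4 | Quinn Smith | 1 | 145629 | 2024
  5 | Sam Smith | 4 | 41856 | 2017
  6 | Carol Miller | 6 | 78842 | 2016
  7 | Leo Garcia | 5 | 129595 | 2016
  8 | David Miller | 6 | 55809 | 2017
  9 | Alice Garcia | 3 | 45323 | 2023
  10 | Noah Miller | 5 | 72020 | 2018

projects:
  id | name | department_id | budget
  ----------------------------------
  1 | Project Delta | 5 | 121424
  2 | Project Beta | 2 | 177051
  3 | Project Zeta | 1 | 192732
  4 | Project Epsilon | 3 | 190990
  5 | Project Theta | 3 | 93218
SELECT name, salary FROM employees WHERE salary BETWEEN 74764 AND 112821

Execution result:
name | salary
Jack Davis | 106582
Carol Miller | 78842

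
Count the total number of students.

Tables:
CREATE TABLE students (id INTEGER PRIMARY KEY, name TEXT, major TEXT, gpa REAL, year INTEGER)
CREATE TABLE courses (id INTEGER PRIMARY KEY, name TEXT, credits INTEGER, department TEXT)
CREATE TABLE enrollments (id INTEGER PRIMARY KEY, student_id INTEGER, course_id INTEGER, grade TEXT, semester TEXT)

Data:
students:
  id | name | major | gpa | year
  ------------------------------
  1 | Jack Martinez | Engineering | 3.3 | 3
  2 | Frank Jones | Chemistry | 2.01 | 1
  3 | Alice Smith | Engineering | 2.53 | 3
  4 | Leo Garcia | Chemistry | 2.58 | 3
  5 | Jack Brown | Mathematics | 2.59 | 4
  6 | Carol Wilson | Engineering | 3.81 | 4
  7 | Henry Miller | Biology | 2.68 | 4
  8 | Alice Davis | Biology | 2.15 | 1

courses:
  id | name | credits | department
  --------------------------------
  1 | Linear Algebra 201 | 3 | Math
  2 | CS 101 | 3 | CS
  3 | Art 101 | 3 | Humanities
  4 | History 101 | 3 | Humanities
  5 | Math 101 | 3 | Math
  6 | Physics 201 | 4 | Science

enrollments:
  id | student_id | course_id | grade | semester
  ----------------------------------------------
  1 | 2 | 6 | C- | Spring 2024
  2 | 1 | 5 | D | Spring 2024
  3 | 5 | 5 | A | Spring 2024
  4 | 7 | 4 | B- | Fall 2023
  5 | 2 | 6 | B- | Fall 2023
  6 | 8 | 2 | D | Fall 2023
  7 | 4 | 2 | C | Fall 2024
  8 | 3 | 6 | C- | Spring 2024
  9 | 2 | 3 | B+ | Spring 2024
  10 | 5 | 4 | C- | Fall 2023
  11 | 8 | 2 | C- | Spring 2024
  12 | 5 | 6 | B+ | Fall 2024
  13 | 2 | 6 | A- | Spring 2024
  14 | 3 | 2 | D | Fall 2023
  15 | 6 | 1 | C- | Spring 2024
SELECT COUNT(*) FROM students

Execution result:
8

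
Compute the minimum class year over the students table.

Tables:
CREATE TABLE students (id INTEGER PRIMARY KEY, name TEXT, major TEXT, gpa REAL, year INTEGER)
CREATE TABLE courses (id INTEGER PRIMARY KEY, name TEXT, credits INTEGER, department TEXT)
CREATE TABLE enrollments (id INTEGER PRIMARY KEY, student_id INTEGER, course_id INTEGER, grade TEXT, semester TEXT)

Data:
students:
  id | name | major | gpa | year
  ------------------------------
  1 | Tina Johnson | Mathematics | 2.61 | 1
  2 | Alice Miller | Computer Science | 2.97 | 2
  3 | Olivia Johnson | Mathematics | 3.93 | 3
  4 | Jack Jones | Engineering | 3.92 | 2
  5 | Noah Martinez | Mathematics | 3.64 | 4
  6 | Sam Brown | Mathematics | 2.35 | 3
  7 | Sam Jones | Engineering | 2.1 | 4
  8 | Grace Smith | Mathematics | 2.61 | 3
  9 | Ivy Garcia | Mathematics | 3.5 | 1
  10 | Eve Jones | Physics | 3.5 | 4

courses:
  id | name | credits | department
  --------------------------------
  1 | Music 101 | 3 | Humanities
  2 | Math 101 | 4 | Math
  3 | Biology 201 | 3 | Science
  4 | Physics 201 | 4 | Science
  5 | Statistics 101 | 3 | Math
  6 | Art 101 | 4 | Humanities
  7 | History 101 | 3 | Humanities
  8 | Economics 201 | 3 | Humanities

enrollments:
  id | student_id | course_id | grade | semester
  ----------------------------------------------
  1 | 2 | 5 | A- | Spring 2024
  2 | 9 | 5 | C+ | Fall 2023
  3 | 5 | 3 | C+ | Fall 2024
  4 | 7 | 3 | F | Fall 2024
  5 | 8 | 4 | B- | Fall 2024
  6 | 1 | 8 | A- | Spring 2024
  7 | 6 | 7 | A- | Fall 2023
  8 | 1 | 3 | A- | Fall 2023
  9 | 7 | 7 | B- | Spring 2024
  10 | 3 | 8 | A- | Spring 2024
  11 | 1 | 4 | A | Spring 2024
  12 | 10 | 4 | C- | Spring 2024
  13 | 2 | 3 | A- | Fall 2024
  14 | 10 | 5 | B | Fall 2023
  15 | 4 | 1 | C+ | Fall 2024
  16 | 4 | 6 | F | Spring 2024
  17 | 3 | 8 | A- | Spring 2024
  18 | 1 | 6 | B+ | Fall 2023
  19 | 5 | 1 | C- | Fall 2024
SELECT MIN(year) FROM students

Execution result:
1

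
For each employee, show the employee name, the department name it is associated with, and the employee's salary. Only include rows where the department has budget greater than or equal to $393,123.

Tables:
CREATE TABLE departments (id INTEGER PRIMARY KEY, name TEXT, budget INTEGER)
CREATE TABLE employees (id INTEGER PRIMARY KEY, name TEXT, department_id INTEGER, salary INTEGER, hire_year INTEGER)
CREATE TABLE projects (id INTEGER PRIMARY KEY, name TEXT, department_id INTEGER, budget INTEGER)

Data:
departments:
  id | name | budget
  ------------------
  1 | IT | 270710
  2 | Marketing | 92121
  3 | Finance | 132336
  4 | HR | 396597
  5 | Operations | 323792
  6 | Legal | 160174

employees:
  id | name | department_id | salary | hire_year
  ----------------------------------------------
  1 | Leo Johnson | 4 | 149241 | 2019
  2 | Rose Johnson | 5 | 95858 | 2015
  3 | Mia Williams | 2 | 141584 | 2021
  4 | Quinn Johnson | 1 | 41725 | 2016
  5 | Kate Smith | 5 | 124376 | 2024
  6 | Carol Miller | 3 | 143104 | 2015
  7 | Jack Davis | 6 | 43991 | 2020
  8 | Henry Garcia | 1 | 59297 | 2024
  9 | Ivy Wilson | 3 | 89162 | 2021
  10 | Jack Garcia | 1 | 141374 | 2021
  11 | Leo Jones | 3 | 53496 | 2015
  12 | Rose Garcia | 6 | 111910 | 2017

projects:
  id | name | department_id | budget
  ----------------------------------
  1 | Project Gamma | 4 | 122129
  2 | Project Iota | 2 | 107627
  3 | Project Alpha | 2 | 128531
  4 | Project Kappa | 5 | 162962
SELECT c.name, p.name AS department, c.salary FROM employees c JOIN departments p ON c.department_id = p.id WHERE p.budget >= 393123

Execution result:
name | department | salary
Leo Johnson | HR | 149241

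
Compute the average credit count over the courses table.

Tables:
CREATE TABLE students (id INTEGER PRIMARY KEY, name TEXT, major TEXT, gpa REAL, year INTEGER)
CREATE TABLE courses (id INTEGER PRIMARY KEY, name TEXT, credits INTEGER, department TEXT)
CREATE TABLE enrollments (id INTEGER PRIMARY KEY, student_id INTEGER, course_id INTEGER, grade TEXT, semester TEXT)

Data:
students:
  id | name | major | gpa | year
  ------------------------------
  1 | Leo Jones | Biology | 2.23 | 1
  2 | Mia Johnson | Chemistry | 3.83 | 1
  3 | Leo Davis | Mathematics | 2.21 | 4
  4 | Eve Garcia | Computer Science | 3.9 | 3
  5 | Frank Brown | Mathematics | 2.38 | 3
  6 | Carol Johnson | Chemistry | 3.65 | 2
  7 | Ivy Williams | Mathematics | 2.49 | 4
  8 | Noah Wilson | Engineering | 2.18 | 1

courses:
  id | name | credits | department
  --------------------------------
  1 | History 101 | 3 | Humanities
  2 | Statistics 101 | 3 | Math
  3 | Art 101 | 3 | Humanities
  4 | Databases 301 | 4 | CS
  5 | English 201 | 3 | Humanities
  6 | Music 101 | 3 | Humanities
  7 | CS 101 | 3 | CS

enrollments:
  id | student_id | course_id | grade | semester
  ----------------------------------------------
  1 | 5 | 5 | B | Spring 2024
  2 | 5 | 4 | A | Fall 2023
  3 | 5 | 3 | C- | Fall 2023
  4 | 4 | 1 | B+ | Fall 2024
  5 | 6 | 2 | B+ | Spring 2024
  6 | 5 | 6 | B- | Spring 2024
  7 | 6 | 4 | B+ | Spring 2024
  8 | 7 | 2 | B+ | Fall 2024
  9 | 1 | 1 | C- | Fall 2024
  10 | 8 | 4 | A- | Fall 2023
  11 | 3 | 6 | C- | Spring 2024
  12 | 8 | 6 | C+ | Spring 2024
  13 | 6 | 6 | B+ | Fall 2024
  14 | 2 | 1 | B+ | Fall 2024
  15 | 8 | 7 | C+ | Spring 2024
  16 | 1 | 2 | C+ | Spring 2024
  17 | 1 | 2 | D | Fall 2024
SELECT AVG(credits) FROM courses

Execution result:
3.14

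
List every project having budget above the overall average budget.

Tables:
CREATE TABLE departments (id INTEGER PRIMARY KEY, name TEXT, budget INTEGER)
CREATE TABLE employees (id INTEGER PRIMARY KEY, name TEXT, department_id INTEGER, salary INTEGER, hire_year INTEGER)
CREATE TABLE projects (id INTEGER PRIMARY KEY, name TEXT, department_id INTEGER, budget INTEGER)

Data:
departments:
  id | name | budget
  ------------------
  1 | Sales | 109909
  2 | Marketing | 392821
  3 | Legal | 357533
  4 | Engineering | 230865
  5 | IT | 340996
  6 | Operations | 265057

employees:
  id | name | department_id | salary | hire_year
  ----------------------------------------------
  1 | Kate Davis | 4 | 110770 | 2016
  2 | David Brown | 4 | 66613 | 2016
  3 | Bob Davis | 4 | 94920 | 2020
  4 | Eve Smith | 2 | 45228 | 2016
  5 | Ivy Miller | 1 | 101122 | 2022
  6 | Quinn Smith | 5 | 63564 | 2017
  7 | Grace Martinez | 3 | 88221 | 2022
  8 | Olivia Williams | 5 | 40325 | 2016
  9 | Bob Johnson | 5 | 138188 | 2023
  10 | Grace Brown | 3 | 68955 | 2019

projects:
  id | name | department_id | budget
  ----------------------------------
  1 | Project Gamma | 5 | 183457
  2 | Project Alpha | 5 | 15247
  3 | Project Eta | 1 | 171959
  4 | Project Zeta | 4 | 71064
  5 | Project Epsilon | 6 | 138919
SELECT name, budget FROM projects WHERE budget > (SELECT AVG(budget) FROM projects)

Execution result:
name | budget
Project Gamma | 183457
Project Eta | 171959
Project Epsilon | 138919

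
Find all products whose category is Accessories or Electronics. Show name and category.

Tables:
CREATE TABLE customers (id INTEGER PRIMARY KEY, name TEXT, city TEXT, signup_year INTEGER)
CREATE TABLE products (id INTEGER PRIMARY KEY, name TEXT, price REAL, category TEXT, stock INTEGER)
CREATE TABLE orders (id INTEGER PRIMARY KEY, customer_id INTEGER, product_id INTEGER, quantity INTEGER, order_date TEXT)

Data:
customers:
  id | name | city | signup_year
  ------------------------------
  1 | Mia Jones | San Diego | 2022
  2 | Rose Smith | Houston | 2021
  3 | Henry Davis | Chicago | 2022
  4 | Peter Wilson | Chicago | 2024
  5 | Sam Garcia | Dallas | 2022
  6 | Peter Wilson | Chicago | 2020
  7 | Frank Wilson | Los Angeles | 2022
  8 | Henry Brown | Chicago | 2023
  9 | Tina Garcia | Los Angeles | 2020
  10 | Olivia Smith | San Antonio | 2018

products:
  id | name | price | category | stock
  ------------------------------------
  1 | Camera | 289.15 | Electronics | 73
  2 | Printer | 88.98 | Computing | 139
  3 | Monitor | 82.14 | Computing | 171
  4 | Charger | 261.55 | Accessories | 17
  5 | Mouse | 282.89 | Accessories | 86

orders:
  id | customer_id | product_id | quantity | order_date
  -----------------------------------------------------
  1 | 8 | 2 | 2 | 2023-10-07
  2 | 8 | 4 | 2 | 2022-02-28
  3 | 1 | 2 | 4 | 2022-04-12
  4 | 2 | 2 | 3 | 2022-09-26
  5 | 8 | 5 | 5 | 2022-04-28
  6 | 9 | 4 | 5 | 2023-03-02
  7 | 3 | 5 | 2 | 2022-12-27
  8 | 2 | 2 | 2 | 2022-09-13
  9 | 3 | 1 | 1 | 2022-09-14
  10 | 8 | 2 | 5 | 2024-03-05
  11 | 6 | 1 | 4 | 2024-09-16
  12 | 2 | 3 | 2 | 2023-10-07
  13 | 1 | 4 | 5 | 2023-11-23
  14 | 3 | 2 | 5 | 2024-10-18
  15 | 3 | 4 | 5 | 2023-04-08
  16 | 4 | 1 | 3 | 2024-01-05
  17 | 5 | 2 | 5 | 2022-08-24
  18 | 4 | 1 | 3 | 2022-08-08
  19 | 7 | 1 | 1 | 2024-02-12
SELECT name, category FROM products WHERE category IN ('Accessories', 'Electronics')

Execution result:
name | category
Camera | Electronics
Charger | Accessories
Mouse | Accessories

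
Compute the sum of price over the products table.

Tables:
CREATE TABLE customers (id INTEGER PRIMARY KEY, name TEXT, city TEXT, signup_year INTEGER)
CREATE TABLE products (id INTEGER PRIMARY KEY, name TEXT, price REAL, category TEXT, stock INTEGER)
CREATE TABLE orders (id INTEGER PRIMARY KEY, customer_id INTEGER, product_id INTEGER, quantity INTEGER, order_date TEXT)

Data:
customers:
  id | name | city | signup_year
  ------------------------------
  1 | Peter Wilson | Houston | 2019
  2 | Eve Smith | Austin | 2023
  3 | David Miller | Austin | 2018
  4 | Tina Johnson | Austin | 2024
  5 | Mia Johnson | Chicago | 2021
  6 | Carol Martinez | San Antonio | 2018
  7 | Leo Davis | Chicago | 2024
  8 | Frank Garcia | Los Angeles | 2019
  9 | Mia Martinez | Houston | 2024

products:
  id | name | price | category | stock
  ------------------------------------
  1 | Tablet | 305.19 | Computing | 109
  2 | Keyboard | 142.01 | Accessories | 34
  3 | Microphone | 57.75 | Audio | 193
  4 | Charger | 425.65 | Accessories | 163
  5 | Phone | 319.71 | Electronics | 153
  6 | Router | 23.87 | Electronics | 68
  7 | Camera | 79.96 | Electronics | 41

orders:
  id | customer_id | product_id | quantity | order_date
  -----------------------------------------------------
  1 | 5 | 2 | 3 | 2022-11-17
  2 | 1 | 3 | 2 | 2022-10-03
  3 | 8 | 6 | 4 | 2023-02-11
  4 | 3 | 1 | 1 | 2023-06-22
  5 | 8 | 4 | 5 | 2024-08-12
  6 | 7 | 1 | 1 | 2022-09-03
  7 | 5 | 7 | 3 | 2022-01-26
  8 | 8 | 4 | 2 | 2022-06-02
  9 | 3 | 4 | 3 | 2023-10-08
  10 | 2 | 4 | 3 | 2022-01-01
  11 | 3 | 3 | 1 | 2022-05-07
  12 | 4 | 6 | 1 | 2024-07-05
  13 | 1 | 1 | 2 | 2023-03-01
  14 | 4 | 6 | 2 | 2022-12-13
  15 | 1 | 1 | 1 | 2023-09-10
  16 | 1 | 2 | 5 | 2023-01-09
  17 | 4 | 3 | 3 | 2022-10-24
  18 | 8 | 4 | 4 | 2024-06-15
SELECT SUM(price) FROM products

Execution result:
1354.14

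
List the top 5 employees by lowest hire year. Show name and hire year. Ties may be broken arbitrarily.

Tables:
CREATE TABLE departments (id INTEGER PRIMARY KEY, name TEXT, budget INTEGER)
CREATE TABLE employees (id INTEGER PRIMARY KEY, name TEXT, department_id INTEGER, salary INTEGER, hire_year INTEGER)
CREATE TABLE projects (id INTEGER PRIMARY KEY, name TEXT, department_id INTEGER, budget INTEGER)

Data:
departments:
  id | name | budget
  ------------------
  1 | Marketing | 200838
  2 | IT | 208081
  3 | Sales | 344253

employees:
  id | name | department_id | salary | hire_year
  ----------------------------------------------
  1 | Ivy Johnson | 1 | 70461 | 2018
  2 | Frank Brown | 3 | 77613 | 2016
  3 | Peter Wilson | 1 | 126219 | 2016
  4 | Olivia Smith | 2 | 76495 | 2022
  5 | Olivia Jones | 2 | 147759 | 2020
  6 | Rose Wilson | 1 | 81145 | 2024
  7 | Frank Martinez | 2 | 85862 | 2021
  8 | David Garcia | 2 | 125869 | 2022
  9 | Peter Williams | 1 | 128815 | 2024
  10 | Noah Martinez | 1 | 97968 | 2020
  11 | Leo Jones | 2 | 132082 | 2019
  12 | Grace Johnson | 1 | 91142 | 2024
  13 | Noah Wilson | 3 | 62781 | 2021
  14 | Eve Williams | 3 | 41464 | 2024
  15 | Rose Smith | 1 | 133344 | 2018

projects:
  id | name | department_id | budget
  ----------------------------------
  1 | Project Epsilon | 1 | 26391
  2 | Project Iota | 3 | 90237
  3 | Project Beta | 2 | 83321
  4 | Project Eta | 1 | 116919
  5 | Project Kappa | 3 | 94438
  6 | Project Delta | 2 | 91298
SELECT name, hire_year FROM employees ORDER BY hire_year ASC LIMIT 5

Execution result:
name | hire_year
Frank Brown | 2016
Peter Wilson | 2016
Ivy Johnson | 2018
Rose Smith | 2018
Leo Jones | 2019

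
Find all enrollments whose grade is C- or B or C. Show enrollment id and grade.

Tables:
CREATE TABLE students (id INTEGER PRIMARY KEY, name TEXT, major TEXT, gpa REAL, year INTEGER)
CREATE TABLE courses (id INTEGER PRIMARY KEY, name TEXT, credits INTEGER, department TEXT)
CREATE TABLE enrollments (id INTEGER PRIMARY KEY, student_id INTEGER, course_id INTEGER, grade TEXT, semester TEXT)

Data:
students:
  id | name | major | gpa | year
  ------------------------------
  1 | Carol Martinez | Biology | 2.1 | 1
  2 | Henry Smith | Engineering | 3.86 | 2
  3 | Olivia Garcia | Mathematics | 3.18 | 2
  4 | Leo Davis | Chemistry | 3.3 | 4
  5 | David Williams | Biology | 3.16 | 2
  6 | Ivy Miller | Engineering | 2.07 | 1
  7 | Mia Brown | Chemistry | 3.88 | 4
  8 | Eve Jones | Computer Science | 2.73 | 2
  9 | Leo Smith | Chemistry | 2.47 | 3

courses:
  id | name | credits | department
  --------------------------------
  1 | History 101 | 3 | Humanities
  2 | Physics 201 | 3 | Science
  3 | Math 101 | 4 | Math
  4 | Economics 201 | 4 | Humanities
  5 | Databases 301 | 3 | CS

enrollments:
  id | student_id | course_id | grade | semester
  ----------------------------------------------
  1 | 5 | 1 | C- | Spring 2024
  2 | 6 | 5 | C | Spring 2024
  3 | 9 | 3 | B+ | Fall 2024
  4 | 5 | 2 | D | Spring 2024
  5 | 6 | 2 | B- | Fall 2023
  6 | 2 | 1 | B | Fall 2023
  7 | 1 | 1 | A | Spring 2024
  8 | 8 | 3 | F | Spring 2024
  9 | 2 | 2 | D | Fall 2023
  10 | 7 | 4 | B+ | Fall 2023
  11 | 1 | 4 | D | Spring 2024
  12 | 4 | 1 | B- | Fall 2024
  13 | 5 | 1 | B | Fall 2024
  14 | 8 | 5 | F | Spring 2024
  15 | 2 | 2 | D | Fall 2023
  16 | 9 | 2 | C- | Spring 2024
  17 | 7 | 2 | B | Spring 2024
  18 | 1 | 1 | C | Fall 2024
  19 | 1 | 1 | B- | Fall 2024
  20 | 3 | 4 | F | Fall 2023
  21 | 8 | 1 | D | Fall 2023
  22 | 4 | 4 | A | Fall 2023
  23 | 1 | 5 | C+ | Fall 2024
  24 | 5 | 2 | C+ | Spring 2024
SELECT id, grade FROM enrollments WHERE grade IN ('C-', 'B', 'C')

Execution result:
id | grade
1 | C-
2 | C
6 | B
13 | B
16 | C-
17 | B
18 | C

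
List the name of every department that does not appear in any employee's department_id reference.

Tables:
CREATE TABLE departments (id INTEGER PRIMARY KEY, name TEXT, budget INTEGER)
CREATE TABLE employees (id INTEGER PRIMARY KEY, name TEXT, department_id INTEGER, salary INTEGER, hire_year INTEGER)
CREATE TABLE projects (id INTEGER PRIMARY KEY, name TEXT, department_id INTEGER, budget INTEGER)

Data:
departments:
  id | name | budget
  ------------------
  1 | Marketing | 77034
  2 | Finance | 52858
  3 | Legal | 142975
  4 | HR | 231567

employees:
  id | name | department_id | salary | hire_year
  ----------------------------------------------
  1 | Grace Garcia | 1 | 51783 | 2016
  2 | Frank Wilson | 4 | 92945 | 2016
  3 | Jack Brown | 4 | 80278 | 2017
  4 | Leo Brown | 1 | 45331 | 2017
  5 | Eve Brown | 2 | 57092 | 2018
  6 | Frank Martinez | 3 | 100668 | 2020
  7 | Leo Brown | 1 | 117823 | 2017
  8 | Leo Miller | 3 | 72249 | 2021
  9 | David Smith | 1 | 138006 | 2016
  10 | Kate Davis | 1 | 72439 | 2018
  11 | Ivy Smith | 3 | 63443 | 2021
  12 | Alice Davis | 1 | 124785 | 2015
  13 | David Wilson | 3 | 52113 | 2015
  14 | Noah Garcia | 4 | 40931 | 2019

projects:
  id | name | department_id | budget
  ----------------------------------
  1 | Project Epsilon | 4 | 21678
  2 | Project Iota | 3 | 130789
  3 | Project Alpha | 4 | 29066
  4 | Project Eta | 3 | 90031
SELECT p.name FROM departments p LEFT JOIN employees c ON c.department_id = p.id WHERE c.id IS NULL

Execution result:
(no rows)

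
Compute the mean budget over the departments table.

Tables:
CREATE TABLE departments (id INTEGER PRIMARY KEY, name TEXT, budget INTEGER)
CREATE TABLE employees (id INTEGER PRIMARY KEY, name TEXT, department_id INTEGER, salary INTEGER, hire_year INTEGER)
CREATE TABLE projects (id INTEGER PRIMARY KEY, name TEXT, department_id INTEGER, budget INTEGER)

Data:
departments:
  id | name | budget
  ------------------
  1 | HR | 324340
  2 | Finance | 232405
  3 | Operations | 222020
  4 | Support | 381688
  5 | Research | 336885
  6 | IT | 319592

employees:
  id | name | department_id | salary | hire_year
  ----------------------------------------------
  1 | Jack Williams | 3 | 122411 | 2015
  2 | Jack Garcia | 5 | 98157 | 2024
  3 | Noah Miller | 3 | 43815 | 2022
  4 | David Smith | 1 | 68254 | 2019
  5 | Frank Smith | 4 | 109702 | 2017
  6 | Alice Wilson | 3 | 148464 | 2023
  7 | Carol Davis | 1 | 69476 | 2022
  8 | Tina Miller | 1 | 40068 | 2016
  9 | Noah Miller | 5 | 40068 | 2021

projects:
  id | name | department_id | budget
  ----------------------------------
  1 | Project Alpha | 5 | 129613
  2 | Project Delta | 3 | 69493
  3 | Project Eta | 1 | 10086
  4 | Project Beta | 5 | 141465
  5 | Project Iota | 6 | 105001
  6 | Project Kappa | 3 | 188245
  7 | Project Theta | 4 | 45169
SELECT AVG(budget) FROM departments

Execution result:
302821.67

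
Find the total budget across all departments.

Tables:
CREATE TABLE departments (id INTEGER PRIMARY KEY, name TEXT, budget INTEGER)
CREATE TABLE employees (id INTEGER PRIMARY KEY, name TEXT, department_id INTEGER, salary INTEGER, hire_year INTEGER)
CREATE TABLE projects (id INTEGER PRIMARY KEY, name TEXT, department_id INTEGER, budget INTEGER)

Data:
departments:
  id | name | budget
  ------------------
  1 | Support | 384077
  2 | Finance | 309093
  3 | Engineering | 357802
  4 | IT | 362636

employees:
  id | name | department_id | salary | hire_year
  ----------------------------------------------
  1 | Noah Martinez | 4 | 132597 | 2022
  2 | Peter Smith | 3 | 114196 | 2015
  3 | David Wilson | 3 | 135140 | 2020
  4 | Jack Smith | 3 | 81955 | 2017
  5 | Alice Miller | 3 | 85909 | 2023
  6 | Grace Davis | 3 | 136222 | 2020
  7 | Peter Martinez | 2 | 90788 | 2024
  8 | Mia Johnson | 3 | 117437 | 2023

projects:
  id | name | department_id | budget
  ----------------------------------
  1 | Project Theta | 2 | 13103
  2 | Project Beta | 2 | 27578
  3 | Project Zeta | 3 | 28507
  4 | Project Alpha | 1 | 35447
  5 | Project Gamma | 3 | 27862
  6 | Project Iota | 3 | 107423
SELECT SUM(budget) FROM departments

Execution result:
1413608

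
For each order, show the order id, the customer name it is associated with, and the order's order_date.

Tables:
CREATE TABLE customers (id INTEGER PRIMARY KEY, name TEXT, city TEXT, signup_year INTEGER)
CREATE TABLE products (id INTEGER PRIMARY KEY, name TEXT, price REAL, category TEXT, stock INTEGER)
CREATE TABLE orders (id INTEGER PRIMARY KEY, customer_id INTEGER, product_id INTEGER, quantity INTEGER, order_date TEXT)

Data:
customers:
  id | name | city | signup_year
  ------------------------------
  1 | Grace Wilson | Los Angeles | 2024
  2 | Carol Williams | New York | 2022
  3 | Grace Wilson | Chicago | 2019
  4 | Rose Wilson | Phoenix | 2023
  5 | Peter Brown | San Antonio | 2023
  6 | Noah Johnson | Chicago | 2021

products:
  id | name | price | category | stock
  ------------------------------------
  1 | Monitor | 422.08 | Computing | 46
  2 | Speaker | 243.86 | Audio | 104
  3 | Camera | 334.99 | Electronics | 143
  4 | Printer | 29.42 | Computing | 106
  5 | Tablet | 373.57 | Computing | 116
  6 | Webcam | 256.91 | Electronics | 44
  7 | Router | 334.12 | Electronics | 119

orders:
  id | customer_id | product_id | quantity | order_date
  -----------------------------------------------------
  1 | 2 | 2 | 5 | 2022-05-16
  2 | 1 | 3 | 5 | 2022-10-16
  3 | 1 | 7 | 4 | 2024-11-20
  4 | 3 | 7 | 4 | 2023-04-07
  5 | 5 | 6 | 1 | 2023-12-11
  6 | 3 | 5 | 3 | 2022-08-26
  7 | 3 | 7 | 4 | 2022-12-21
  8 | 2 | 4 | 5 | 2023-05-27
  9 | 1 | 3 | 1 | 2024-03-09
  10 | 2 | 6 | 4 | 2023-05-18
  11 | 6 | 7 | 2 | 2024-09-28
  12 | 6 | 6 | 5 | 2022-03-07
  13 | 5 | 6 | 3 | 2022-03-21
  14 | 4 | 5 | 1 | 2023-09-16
SELECT c.id, p.name AS customer, c.order_date FROM orders c JOIN customers p ON c.customer_id = p.id

Execution result:
id | customer | order_date
1 | Carol Williams | 2022-05-16
2 | Grace Wilson | 2022-10-16
3 | Grace Wilson | 2024-11-20
4 | Grace Wilson | 2023-04-07
5 | Peter Brown | 2023-12-11
6 | Grace Wilson | 2022-08-26
7 | Grace Wilson | 2022-12-21
8 | Carol Williams | 2023-05-27
9 | Grace Wilson | 2024-03-09
10 | Carol Williams | 2023-05-18
11 | Noah Johnson | 2024-09-28
12 | Noah Johnson | 2022-03-07
13 | Peter Brown | 2022-03-21
14 | Rose Wilson | 2023-09-16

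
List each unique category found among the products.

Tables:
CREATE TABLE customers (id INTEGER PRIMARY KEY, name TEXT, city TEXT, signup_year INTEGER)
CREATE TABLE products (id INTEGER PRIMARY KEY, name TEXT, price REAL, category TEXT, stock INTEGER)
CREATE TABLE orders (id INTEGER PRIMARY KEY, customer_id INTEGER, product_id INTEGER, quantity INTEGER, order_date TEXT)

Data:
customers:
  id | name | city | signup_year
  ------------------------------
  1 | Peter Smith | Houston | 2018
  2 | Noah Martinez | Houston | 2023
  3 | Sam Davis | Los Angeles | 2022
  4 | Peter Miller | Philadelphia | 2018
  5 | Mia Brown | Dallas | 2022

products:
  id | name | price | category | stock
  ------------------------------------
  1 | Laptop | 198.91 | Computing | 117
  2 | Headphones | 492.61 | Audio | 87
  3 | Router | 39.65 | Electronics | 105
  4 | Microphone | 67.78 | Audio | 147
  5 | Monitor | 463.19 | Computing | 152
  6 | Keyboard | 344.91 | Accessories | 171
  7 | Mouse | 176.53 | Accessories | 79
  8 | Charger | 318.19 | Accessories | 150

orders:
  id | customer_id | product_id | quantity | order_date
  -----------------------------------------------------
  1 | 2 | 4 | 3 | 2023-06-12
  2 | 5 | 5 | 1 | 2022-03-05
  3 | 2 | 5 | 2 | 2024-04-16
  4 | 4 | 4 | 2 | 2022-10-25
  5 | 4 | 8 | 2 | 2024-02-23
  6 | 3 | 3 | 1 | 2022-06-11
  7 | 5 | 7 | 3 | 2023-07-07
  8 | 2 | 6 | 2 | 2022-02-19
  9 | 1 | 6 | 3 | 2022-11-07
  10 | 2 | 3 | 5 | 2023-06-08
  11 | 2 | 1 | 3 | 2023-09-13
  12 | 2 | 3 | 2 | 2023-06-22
SELECT DISTINCT category FROM products

Execution result:
category
Computing
Audio
Electronics
Accessories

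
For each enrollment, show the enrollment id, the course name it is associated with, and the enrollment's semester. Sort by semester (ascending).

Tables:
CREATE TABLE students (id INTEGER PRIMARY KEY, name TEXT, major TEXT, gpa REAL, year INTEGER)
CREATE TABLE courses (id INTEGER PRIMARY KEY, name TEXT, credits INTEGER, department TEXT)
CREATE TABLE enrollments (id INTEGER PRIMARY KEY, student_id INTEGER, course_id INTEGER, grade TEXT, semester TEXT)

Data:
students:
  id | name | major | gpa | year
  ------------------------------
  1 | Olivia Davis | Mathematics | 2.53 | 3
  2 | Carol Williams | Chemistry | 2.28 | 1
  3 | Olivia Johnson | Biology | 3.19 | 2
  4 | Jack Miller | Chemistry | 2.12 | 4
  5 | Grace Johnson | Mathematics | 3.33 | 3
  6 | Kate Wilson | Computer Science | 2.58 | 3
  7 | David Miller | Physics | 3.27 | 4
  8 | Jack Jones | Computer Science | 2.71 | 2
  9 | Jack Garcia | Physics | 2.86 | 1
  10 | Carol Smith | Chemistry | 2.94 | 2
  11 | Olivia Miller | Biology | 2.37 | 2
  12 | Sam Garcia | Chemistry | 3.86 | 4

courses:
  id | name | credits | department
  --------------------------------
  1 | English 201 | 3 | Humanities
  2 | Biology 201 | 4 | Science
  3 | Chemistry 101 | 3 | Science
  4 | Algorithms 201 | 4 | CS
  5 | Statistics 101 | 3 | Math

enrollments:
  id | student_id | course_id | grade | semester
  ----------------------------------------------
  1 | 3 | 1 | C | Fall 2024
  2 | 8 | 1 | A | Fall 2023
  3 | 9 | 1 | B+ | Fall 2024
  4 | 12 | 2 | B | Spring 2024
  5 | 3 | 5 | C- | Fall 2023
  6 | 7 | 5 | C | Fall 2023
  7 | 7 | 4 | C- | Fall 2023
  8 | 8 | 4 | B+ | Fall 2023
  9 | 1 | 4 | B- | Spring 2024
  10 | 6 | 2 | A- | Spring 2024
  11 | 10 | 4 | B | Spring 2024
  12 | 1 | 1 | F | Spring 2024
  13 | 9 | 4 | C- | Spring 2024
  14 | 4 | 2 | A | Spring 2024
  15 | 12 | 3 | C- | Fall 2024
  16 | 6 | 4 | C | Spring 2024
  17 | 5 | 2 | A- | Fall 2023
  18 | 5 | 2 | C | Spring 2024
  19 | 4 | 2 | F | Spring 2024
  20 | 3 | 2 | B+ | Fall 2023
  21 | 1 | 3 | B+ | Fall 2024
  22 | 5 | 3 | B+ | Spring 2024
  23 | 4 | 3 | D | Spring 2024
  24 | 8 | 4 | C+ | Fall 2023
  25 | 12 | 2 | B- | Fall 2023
SELECT c.id, p.name AS course, c.semester FROM enrollments c JOIN courses p ON c.course_id = p.id ORDER BY c.semester ASC

Execution result:
id | course | semester
2 | English 201 | Fall 2023
5 | Statistics 101 | Fall 2023
6 | Statistics 101 | Fall 2023
7 | Algorithms 201 | Fall 2023
8 | Algorithms 201 | Fall 2023
17 | Biology 201 | Fall 2023
20 | Biology 201 | Fall 2023
24 | Algorithms 201 | Fall 2023
25 | Biology 201 | Fall 2023
1 | English 201 | Fall 2024
3 | English 201 | Fall 2024
15 | Chemistry 101 | Fall 2024
21 | Chemistry 101 | Fall 2024
4 | Biology 201 | Spring 2024
9 | Algorithms 201 | Spring 2024
10 | Biology 201 | Spring 2024
11 | Algorithms 201 | Spring 2024
12 | English 201 | Spring 2024
13 | Algorithms 201 | Spring 2024
14 | Biology 201 | Spring 2024
16 | Algorithms 201 | Spring 2024
18 | Biology 201 | Spring 2024
19 | Biology 201 | Spring 2024
22 | Chemistry 101 | Spring 2024
23 | Chemistry 101 | Spring 2024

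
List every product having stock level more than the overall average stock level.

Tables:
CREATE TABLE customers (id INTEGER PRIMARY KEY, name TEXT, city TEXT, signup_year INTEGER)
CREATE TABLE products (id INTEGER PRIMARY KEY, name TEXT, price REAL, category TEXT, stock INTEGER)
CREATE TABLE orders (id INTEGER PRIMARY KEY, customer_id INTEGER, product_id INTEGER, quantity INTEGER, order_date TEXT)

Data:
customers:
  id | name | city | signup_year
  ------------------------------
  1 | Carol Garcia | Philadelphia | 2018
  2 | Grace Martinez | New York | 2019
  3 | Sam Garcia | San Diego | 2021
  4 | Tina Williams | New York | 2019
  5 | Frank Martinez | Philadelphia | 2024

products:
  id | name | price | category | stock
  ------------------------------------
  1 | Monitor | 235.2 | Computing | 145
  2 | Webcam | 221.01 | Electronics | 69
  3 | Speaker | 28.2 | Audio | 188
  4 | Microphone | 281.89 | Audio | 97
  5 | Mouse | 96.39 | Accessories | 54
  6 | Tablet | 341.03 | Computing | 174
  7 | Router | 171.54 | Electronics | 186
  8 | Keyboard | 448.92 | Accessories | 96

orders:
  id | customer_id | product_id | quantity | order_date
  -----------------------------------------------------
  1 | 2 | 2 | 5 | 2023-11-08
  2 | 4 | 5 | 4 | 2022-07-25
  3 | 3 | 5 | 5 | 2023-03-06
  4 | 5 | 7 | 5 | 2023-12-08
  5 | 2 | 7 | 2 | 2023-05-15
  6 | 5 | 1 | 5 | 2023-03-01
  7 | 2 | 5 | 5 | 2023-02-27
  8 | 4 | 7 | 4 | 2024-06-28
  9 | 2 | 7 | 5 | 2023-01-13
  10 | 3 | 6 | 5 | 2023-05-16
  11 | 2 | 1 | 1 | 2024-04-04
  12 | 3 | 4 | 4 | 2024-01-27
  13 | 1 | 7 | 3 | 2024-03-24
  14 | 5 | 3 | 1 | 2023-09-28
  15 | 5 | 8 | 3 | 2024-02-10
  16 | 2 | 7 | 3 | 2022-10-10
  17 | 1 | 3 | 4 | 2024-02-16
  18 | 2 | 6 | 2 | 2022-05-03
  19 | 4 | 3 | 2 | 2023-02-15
SELECT name, stock FROM products WHERE stock > (SELECT AVG(stock) FROM products)

Execution result:
name | stock
Monitor | 145
Speaker | 188
Tablet | 174
Router | 186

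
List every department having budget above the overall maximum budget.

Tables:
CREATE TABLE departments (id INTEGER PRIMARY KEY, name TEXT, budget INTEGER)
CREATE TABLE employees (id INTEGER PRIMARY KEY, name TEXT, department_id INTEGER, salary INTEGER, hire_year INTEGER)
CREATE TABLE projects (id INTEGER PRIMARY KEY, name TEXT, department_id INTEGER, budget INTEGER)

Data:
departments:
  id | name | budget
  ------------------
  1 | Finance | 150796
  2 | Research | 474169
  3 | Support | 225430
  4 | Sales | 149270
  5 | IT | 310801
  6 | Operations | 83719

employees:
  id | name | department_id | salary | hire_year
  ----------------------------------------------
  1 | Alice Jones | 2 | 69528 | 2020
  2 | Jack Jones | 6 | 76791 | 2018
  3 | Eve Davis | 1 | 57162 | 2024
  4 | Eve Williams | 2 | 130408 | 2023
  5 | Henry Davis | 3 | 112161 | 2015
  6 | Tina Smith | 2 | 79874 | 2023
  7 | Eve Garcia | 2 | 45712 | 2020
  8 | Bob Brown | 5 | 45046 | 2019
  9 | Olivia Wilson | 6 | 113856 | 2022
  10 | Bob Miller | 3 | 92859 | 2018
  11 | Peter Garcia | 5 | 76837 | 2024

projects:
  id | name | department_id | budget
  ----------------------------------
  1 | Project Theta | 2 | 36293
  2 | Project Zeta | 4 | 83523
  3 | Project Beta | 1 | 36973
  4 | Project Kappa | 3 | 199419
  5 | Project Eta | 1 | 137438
SELECT name, budget FROM departments WHERE budget > (SELECT MAX(budget) FROM departments)

Execution result:
(no rows)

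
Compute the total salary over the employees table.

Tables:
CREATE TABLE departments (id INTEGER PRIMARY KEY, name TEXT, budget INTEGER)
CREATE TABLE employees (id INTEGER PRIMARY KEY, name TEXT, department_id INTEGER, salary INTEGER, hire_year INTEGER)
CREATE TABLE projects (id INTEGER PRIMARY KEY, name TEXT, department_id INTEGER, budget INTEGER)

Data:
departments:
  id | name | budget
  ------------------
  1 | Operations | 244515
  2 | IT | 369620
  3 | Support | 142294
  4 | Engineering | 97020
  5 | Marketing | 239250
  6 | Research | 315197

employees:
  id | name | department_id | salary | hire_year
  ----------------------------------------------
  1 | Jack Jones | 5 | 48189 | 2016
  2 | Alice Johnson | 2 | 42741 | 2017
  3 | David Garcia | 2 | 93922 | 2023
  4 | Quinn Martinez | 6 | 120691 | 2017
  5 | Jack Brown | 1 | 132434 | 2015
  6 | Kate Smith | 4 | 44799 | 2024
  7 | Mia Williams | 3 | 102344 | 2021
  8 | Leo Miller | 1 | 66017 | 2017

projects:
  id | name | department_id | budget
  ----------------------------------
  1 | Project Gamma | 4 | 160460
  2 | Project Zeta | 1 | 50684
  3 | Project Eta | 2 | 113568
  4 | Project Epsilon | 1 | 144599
SELECT SUM(salary) FROM employees

Execution result:
651137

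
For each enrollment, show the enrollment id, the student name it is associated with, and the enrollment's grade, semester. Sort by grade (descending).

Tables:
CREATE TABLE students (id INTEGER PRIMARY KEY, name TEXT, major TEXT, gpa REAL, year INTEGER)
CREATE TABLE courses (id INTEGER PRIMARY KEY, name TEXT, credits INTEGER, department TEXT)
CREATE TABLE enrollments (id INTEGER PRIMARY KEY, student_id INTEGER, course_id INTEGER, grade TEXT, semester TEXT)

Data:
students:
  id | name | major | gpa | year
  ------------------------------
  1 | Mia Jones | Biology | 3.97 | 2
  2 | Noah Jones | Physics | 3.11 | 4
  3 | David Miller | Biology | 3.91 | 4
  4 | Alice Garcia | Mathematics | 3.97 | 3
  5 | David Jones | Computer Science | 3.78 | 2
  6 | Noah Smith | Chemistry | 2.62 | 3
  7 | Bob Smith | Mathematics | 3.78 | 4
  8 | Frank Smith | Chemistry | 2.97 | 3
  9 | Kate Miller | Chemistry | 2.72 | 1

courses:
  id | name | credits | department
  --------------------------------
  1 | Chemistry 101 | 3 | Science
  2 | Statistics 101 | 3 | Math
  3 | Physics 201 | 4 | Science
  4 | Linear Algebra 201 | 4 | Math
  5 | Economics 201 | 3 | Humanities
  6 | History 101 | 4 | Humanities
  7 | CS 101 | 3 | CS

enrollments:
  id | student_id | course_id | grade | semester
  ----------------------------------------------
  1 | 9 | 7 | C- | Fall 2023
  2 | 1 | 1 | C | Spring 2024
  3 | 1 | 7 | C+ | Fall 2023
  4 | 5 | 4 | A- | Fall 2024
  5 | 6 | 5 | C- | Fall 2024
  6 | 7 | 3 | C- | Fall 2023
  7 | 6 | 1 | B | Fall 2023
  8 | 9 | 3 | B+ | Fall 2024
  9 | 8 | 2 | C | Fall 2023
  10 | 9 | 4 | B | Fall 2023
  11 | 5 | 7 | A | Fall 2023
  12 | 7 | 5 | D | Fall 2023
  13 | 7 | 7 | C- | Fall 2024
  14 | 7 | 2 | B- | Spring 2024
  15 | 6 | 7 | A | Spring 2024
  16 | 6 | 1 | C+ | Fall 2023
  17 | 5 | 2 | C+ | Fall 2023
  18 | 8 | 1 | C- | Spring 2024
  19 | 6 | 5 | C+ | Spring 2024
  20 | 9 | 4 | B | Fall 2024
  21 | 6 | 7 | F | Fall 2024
SELECT c.id, p.name AS student, c.grade, c.semester FROM enrollments c JOIN students p ON c.student_id = p.id ORDER BY c.grade DESC

Execution result:
id | student | grade | semester
21 | Noah Smith | F | Fall 2024
12 | Bob Smith | D | Fall 2023
1 | Kate Miller | C- | Fall 2023
5 | Noah Smith | C- | Fall 2024
6 | Bob Smith | C- | Fall 2023
13 | Bob Smith | C- | Fall 2024
18 | Frank Smith | C- | Spring 2024
3 | Mia Jones | C+ | Fall 2023
16 | Noah Smith | C+ | Fall 2023
17 | David Jones | C+ | Fall 2023
19 | Noah Smith | C+ | Spring 2024
2 | Mia Jones | C | Spring 2024
9 | Frank Smith | C | Fall 2023
14 | Bob Smith | B- | Spring 2024
8 | Kate Miller | B+ | Fall 2024
7 | Noah Smith | B | Fall 2023
10 | Kate Miller | B | Fall 2023
20 | Kate Miller | B | Fall 2024
4 | David Jones | A- | Fall 2024
11 | David Jones | A | Fall 2023
15 | Noah Smith | A | Spring 2024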